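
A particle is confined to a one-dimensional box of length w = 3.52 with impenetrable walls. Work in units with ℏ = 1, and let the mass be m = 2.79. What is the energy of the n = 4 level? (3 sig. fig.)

The infinite-well eigenfunctions ψ_n = √(2/w) sin(nπx/w) vanish at both walls, giving E_n = n²π²ℏ²/(2mw²).
E_4 = 4² × π² / (2 × 2.79 × 3.52²) = 2.284.

E = 2.28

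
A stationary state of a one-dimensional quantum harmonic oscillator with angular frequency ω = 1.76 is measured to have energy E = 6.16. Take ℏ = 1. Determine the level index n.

E_n = ℏω(n + ½) ⇒ n = E/(ℏω) − ½ = 6.16/1.76 − 0.5 = 3.000 → n = 3.

n = 3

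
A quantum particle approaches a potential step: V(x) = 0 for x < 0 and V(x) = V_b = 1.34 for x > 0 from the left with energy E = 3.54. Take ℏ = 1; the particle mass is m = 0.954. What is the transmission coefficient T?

The wavenumbers are k₁ = √(2mE)/ℏ = 2.599 on the left and k₂ = √(2m(E − V_b))/ℏ = 2.049 on the right.
Matching ψ and ψ′ at x = 0 gives r = (k₁ − k₂)/(k₁ + k₂), so R = r² = 0.01401 and T = 1 − R = 0.9860.

T = 0.986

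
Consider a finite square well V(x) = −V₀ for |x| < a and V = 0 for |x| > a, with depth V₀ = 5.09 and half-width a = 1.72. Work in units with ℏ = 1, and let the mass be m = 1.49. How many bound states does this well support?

Define the well-strength parameter z₀ = (a/ℏ)√(2mV₀) = 1.72 × √(2·1.49·5.09) = 6.699.
A new bound state (alternating even/odd) appears each time z₀ passes a multiple of π/2, so N = ⌊2z₀/π⌋ + 1 = ⌊4.265⌋ + 1 = 5.

N = 5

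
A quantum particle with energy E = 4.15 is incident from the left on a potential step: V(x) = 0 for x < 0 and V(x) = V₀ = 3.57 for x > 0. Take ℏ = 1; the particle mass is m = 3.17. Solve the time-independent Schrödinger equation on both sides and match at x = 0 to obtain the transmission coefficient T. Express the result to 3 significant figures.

The wavenumbers are k₁ = √(2mE)/ℏ = 5.129 on the left and k₂ = √(2m(E − V₀))/ℏ = 1.918 on the right.
Matching ψ and ψ′ at x = 0 gives r = (k₁ − k₂)/(k₁ + k₂), so R = r² = 0.2077 and T = 1 − R = 0.7923.

T = 0.792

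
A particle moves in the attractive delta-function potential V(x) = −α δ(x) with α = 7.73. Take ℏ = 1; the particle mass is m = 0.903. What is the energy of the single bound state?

For x ≠ 0 the bound state is ψ ∝ e^{−κ|x|}; integrating the TISE across the delta gives the cusp condition 2κ = 2mα/ℏ², so κ = 6.980.
Then E = −ℏ²κ²/(2m) = −mα²/(2ℏ²) = -26.98.

E = -27.0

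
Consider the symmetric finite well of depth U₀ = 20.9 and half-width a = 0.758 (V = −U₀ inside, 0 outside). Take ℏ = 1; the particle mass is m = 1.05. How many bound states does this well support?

The dimensionless depth is z₀ = a√(2mU₀)/ℏ = 0.758 × √(43.89) = 5.022.
The even/odd transcendental equations gain one root per π/2 in z₀, giving N = 1 + ⌊2z₀/π⌋ = 1 + ⌊3.197⌋ = 4.

N = 4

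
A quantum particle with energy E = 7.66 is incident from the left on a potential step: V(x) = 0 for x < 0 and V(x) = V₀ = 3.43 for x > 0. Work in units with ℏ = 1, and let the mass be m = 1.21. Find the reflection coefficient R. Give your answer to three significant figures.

On each side the TISE gives plane waves with k = √(2m(E − V))/ℏ: k₁ = √(2·1.21·7.66) = 4.305, k₂ = √(2·1.21·4.23) = 3.199.
Matching ψ and ψ′ at x = 0 gives r = (k₁ − k₂)/(k₁ + k₂), so R = r² = 0.02172 and T = 1 − R = 0.9783.

R = 0.0217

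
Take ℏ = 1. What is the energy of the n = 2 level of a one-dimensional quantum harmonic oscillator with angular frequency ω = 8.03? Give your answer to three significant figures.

E = 20.1

Using E_n = (n + ½)ℏω: E_2 = 2.5 × 8.03 = 20.08.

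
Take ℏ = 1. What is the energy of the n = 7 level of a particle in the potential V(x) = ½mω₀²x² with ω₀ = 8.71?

Using E_n = (n + ½)ℏω₀: E_7 = 7.5 × 8.71 = 65.33.

E = 65.3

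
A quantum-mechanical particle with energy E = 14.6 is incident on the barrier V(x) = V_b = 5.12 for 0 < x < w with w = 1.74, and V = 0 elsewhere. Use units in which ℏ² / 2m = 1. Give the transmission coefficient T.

T = 0.971

Above the barrier the interior wavenumber is k₂ = √(2m(E − V_b))/ℏ = 3.079, giving phase k₂w = 5.357.
Matching at both interfaces gives T⁻¹ = 1 + V_b² sin²(k₂w) / [4E(E − V_b)] = 1.030, hence T = 0.971.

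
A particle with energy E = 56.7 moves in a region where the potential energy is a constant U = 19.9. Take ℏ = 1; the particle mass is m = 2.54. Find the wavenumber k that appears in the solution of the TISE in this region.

k = 13.7

With E > U the solution is oscillatory, ψ ∝ e^{±ikx} with k = √(2m(E − U))/ℏ.
k = √(2 × 2.54 × 36.8) = 13.67.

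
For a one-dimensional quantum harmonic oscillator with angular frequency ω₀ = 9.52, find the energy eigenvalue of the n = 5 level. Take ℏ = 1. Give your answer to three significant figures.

Using E_n = (n + ½)ℏω₀: E_5 = 5.5 × 9.52 = 52.36.

E = 52.4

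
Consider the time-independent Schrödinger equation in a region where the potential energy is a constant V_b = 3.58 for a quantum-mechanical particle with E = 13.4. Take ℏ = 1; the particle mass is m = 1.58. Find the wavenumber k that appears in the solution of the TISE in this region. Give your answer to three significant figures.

k = 5.57

With E > V_b the solution is oscillatory, ψ ∝ e^{±ikx} with k = √(2m(E − V_b))/ℏ.
k = √(2 × 1.58 × 9.82) = 5.571.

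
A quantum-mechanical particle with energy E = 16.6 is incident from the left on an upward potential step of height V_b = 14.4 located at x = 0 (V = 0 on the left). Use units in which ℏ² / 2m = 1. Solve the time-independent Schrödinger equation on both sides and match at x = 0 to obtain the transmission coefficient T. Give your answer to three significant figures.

T = 0.783

The wavenumbers are k₁ = √(2mE)/ℏ = 4.074 on the left and k₂ = √(2m(E − V_b))/ℏ = 1.483 on the right.
Continuity of ψ and ψ′ at the step yields the reflection amplitude r = (k₁ − k₂)/(k₁ + k₂) = 0.4662; thus R = |r|² = 0.2174, T = 0.7826.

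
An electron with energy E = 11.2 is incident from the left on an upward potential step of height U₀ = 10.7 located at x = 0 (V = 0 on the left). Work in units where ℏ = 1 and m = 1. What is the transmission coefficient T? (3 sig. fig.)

The wavenumbers are k₁ = √(2mE)/ℏ = 4.733 on the left and k₂ = √(2m(E − U₀))/ℏ = 1.000 on the right.
Continuity of ψ and ψ′ at the step yields the reflection amplitude r = (k₁ − k₂)/(k₁ + k₂) = 0.6511; thus R = |r|² = 0.4240, T = 0.5760.

T = 0.576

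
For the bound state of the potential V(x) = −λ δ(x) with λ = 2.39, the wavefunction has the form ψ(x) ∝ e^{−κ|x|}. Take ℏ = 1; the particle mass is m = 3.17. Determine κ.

κ = 7.58

Integrate −(ℏ²/2m)ψ'' − λδ(x)ψ = Eψ from −ε to +ε: the ψ'' term gives ψ'(0⁺) − ψ'(0⁻) and the δ term gives −(2mλ/ℏ²)ψ(0).
With ψ ∝ e^{−κ|x|} this yields −2κ = −2mλ/ℏ², so κ = mλ/ℏ² = 7.576.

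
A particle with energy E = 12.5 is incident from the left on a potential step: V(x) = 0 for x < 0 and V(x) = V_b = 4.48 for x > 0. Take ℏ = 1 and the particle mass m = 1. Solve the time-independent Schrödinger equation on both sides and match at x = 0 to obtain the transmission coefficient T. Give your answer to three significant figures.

T = 0.988

The wavenumbers are k₁ = √(2mE)/ℏ = 5.000 on the left and k₂ = √(2m(E − V_b))/ℏ = 4.005 on the right.
Matching ψ and ψ′ at x = 0 gives r = (k₁ − k₂)/(k₁ + k₂), so R = r² = 0.01221 and T = 1 − R = 0.9878.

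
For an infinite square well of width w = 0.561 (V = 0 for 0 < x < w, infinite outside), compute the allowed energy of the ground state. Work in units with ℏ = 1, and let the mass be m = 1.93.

E = 8.12

Requiring ψ(0) = ψ(w) = 0 quantises k = nπ/w, hence E_n = ℏ²k²/2m = n²π²ℏ²/(2mw²).
E_1 = 1² × π² / (2 × 1.93 × 0.561²) = 8.124.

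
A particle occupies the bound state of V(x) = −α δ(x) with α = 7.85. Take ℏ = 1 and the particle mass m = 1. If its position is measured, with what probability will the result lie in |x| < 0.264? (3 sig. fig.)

The normalised bound state is ψ = √κ e^{−κ|x|} with κ = mα/ℏ² = 7.850.
P(|x| < d) = ∫_{−d}^{d} κ e^{−2κ|x|} dx = 1 − e^{−2κd} = 1 − e^{−4.145} = 0.9842.

P = 0.984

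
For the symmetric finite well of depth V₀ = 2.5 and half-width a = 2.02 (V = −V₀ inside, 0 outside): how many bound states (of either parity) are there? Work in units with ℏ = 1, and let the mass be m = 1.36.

Define the well-strength parameter z₀ = (a/ℏ)√(2mV₀) = 2.02 × √(2·1.36·2.5) = 5.268.
A new bound state (alternating even/odd) appears each time z₀ passes a multiple of π/2, so N = ⌊2z₀/π⌋ + 1 = ⌊3.353⌋ + 1 = 4.

N = 4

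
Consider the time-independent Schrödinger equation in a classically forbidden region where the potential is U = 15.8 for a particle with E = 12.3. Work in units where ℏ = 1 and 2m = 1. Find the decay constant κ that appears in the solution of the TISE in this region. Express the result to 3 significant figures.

κ = 1.87

Since E < U the TISE in this region is ψ'' = κ²ψ with κ = √(2m(U − E))/ℏ.
κ = √(2 × 0.5 × 3.5) = 1.871.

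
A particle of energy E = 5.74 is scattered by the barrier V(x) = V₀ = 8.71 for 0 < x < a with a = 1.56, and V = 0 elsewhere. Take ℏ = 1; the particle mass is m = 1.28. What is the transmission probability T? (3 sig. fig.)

E < V₀: inside the barrier ψ ∝ e^{±κx} with κ = √(2m(V₀ − E))/ℏ = 2.757.
κa = 4.302, sinh(κa) = 36.90.
Matching ψ, ψ′ at both faces gives T = [1 + V₀² sinh²(κa) / (4E(V₀ − E))]⁻¹ = 1/1516 = 0.000660.

T = 0.000660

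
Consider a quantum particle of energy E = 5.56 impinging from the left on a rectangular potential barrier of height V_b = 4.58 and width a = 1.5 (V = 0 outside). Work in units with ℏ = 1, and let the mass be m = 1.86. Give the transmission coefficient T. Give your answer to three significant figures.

T = 0.933

Above the barrier the interior wavenumber is k₂ = √(2m(E − V_b))/ℏ = 1.909, giving phase k₂a = 2.864.
Matching at both interfaces gives T⁻¹ = 1 + V_b² sin²(k₂a) / [4E(E − V_b)] = 1.072, hence T = 0.933.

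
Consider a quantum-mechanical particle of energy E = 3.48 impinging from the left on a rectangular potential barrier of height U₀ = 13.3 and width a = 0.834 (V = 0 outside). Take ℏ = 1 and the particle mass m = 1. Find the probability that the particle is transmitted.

E < U₀: inside the barrier ψ ∝ e^{±κx} with κ = √(2m(U₀ − E))/ℏ = 4.432.
κa = 3.696, sinh(κa) = 20.13.
The exact tunnelling result is T⁻¹ = 1 + U₀² sinh²(κa) / [4E(U₀ − E)] = 525.4, so T = 0.00190.

T = 0.00190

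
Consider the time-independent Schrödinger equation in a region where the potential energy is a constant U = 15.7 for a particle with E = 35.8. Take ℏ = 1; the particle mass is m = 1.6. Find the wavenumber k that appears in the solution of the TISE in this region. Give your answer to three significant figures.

k = 8.02

With E > U the solution is oscillatory, ψ ∝ e^{±ikx} with k = √(2m(E − U))/ℏ.
k = √(2 × 1.6 × 20.1) = 8.020.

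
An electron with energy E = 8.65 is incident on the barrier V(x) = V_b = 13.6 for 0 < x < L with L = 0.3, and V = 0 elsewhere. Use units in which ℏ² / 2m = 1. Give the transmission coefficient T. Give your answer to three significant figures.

T = 0.642

E < V_b: inside the barrier ψ ∝ e^{±κx} with κ = √(2m(V_b − E))/ℏ = 2.225.
κL = 0.6675, sinh(κL) = 0.7181.
Matching ψ, ψ′ at both faces gives T = [1 + V_b² sinh²(κL) / (4E(V_b − E))]⁻¹ = 1/1.557 = 0.642.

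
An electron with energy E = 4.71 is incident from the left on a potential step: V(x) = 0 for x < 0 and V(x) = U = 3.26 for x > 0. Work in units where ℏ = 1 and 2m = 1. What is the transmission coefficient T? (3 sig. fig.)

On each side the TISE gives plane waves with k = √(2m(E − V))/ℏ: k₁ = √(2·½·4.71) = 2.170, k₂ = √(2·½·1.45) = 1.204.
Matching ψ and ψ′ at x = 0 gives r = (k₁ − k₂)/(k₁ + k₂), so R = r² = 0.08197 and T = 1 − R = 0.9180.

T = 0.918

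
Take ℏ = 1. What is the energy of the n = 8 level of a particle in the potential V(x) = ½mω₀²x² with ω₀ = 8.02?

The oscillator eigenvalues are E_n = ℏω₀(n + ½), so E_8 = 8.02 × 8.5 = 68.17.

E = 68.2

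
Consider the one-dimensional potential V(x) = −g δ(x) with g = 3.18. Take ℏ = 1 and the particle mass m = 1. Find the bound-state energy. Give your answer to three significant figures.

E = -5.06

The bound state is ψ(x) = √κ e^{−κ|x|}. The derivative jump ψ'(0⁺) − ψ'(0⁻) = −(2mg/ℏ²)ψ(0) fixes κ = mg/ℏ² = 3.180.
Then E = −ℏ²κ²/(2m) = −mg²/(2ℏ²) = -5.056.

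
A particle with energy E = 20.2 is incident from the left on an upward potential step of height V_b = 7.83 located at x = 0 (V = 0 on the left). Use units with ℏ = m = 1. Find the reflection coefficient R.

The wavenumbers are k₁ = √(2mE)/ℏ = 6.356 on the left and k₂ = √(2m(E − V_b))/ℏ = 4.974 on the right.
Continuity of ψ and ψ′ at the step yields the reflection amplitude r = (k₁ − k₂)/(k₁ + k₂) = 0.1220; thus R = |r|² = 0.01488, T = 0.9851.

R = 0.0149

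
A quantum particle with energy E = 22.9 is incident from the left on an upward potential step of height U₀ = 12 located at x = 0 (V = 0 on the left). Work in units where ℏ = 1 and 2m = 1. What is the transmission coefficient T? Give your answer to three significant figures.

T = 0.966

The wavenumbers are k₁ = √(2mE)/ℏ = 4.785 on the left and k₂ = √(2m(E − U₀))/ℏ = 3.302 on the right.
Matching ψ and ψ′ at x = 0 gives r = (k₁ − k₂)/(k₁ + k₂), so R = r² = 0.03367 and T = 1 − R = 0.9663.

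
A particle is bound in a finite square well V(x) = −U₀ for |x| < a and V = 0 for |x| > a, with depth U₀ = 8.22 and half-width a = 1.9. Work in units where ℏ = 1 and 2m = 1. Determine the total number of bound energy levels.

N = 4

The dimensionless depth is z₀ = a√(2mU₀)/ℏ = 1.9 × √(8.220) = 5.447.
A new bound state (alternating even/odd) appears each time z₀ passes a multiple of π/2, so N = ⌊2z₀/π⌋ + 1 = ⌊3.468⌋ + 1 = 4.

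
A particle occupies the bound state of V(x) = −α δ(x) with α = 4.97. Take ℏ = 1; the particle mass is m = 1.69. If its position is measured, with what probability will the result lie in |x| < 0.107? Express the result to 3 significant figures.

The normalised bound state is ψ = √κ e^{−κ|x|} with κ = mα/ℏ² = 8.399.
P(|x| < d) = ∫_{−d}^{d} κ e^{−2κ|x|} dx = 1 − e^{−2κd} = 1 − e^{−1.797} = 0.8343.

P = 0.834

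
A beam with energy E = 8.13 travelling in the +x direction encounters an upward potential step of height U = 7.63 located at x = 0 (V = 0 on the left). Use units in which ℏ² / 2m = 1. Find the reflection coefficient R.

R = 0.363

On each side the TISE gives plane waves with k = √(2m(E − V))/ℏ: k₁ = √(2·½·8.13) = 2.851, k₂ = √(2·½·0.5) = 0.7071.
Matching ψ and ψ′ at x = 0 gives r = (k₁ − k₂)/(k₁ + k₂), so R = r² = 0.3631 and T = 1 − R = 0.6369.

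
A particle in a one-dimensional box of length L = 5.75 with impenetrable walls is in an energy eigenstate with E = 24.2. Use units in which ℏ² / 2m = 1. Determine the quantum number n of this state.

n = 9

For an infinite well E_n = n²π²ℏ²/(2mL²), so n = (L/πℏ)√(2mE).
n = (5.75/π) × √(2 × 0.5 × 24.2) = 9.004 → n = 9.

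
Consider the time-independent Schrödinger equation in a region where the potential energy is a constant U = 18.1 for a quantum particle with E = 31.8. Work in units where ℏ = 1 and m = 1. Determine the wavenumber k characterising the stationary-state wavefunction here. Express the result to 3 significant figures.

With E > U the solution is oscillatory, ψ ∝ e^{±ikx} with k = √(2m(E − U))/ℏ.
k = √(2 × 1 × 13.7) = 5.235.

k = 5.23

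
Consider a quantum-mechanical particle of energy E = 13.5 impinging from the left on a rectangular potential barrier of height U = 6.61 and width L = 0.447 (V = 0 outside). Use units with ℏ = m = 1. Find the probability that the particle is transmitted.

T = 0.896

E > U: inside the barrier k₂ = √(2m(E − U))/ℏ = 3.712, k₂L = 1.659.
T = [1 + U² sin²(k₂L) / (4E(E − U))]⁻¹ = 1/1.117 = 0.896.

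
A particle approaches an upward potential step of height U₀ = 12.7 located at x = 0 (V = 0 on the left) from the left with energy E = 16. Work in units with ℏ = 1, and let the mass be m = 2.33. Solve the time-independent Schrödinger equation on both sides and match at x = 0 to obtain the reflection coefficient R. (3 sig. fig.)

R = 0.141

On each side the TISE gives plane waves with k = √(2m(E − V))/ℏ: k₁ = √(2·2.33·16) = 8.635, k₂ = √(2·2.33·3.3) = 3.921.
Matching ψ and ψ′ at x = 0 gives r = (k₁ − k₂)/(k₁ + k₂), so R = r² = 0.1409 and T = 1 − R = 0.8591.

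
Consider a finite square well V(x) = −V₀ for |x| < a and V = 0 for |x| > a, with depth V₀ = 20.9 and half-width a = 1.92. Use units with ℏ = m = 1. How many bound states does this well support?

N = 8

Define the well-strength parameter z₀ = (a/ℏ)√(2mV₀) = 1.92 × √(2·1·20.9) = 12.41.
The even/odd transcendental equations gain one root per π/2 in z₀, giving N = 1 + ⌊2z₀/π⌋ = 1 + ⌊7.903⌋ = 8.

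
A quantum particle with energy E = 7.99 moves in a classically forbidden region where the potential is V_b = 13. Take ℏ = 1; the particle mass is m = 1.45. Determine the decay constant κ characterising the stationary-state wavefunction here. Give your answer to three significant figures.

Since E < V_b the TISE in this region is ψ'' = κ²ψ with κ = √(2m(V_b − E))/ℏ.
κ = √(2 × 1.45 × 5.01) = 3.812.

κ = 3.81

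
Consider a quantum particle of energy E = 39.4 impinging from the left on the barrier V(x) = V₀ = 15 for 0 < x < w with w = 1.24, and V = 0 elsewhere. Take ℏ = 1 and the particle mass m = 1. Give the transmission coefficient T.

T = 0.973

Above the barrier the interior wavenumber is k₂ = √(2m(E − V₀))/ℏ = 6.986, giving phase k₂w = 8.662.
Matching at both interfaces gives T⁻¹ = 1 + V₀² sin²(k₂w) / [4E(E − V₀)] = 1.028, hence T = 0.973.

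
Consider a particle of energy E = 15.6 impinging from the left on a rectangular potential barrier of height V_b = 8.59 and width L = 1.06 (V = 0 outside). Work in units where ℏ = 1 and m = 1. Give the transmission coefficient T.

Above the barrier the interior wavenumber is k₂ = √(2m(E − V_b))/ℏ = 3.744, giving phase k₂L = 3.969.
T = [1 + V_b² sin²(k₂L) / (4E(E − V_b))]⁻¹ = 1/1.091 = 0.916.

T = 0.916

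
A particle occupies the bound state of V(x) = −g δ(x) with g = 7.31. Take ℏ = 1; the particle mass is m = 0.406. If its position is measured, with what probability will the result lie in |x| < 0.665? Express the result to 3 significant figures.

P = 0.981

The normalised bound state is ψ = √κ e^{−κ|x|} with κ = mg/ℏ² = 2.968.
P(|x| < d) = ∫_{−d}^{d} κ e^{−2κ|x|} dx = 1 − e^{−2κd} = 1 − e^{−3.947} = 0.9807.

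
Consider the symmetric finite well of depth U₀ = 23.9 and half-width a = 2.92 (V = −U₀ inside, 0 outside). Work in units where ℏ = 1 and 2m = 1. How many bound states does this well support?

The dimensionless depth is z₀ = a√(2mU₀)/ℏ = 2.92 × √(23.90) = 14.28.
A new bound state (alternating even/odd) appears each time z₀ passes a multiple of π/2, so N = ⌊2z₀/π⌋ + 1 = ⌊9.088⌋ + 1 = 10.

N = 10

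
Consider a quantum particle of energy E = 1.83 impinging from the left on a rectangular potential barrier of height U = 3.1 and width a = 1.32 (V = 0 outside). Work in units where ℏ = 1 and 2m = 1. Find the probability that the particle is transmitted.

Since E < U the interior solution is evanescent with decay constant κ = √(2m(U − E))/ℏ = 1.127.
κa = 1.488, sinh(κa) = 2.100.
The exact tunnelling result is T⁻¹ = 1 + U² sinh²(κa) / [4E(U − E)] = 5.560, so T = 0.180.

T = 0.180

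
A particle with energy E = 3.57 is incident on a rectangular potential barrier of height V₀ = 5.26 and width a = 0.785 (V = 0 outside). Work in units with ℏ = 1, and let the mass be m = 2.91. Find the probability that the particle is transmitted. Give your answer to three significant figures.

T = 0.0251

Since E < V₀ the interior solution is evanescent with decay constant κ = √(2m(V₀ − E))/ℏ = 3.136.
κa = 2.462, sinh(κa) = 5.821.
The exact tunnelling result is T⁻¹ = 1 + V₀² sinh²(κa) / [4E(V₀ − E)] = 39.85, so T = 0.0251.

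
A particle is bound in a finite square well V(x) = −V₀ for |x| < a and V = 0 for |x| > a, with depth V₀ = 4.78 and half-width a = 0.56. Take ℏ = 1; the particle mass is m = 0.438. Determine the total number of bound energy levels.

The dimensionless depth is z₀ = a√(2mV₀)/ℏ = 0.56 × √(4.187) = 1.146.
The even/odd transcendental equations gain one root per π/2 in z₀, giving N = 1 + ⌊2z₀/π⌋ = 1 + ⌊0.7295⌋ = 1.

N = 1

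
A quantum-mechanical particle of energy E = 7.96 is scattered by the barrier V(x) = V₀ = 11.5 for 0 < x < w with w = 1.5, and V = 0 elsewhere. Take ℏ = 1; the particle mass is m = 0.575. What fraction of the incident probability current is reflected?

R = 0.992

Since E < V₀ the interior solution is evanescent with decay constant κ = √(2m(V₀ − E))/ℏ = 2.018.
κw = 3.027, sinh(κw) = 10.29.
Matching ψ, ψ′ at both faces gives T = [1 + V₀² sinh²(κw) / (4E(V₀ − E))]⁻¹ = 1/125.2 = 0.00799.
R = 1 − T = 0.992.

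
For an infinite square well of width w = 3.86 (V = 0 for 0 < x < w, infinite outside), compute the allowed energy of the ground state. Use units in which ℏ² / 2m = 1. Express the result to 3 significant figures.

E = 0.662

Requiring ψ(0) = ψ(w) = 0 quantises k = nπ/w, hence E_n = ℏ²k²/2m = n²π²ℏ²/(2mw²).
E_1 = 1² × π² / (2 × 0.5 × 3.86²) = 0.6624.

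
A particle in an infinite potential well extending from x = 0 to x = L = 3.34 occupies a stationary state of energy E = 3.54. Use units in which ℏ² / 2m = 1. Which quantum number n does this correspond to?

n = 2

From E_n = n²π²ℏ²/(2mL²) invert to n = √(2mL²E)/(πℏ).
n = (3.34/π) × √(2 × 0.5 × 3.54) = 2.000 → n = 2.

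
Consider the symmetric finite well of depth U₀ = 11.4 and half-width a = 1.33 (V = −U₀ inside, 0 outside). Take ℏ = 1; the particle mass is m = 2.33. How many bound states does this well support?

N = 7

Define the well-strength parameter z₀ = (a/ℏ)√(2mU₀) = 1.33 × √(2·2.33·11.4) = 9.694.
The even/odd transcendental equations gain one root per π/2 in z₀, giving N = 1 + ⌊2z₀/π⌋ = 1 + ⌊6.171⌋ = 7.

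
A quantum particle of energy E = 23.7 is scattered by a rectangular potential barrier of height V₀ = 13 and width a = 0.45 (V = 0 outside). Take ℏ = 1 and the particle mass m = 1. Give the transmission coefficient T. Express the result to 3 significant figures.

T = 0.887

Above the barrier the interior wavenumber is k₂ = √(2m(E − V₀))/ℏ = 4.626, giving phase k₂a = 2.082.
Matching at both interfaces gives T⁻¹ = 1 + V₀² sin²(k₂a) / [4E(E − V₀)] = 1.127, hence T = 0.887.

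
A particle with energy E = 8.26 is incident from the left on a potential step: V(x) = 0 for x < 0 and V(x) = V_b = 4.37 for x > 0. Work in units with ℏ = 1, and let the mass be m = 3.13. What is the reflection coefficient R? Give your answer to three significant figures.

On each side the TISE gives plane waves with k = √(2m(E − V))/ℏ: k₁ = √(2·3.13·8.26) = 7.191, k₂ = √(2·3.13·3.89) = 4.935.
Matching ψ and ψ′ at x = 0 gives r = (k₁ − k₂)/(k₁ + k₂), so R = r² = 0.03462 and T = 1 − R = 0.9654.

R = 0.0346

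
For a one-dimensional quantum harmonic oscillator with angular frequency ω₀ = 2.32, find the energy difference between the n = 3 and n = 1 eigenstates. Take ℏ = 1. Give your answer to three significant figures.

ΔE = 4.64

E_n = ℏω₀(n + ½), so ΔE = (3 − 1) ℏω₀ = 2 × 2.32 = 4.640.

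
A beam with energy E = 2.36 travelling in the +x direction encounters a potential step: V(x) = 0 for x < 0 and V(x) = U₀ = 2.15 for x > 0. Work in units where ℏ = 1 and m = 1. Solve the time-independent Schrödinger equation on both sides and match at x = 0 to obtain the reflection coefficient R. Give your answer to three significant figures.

On each side the TISE gives plane waves with k = √(2m(E − V))/ℏ: k₁ = √(2·1·2.36) = 2.173, k₂ = √(2·1·0.21) = 0.6481.
Matching ψ and ψ′ at x = 0 gives r = (k₁ − k₂)/(k₁ + k₂), so R = r² = 0.2921 and T = 1 − R = 0.7079.

R = 0.292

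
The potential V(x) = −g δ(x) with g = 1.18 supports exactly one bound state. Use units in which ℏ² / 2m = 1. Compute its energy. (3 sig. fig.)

The bound state is ψ(x) = √κ e^{−κ|x|}. The derivative jump ψ'(0⁺) − ψ'(0⁻) = −(2mg/ℏ²)ψ(0) fixes κ = mg/ℏ² = 0.5900.
Then E = −ℏ²κ²/(2m) = −mg²/(2ℏ²) = -0.3481.

E = -0.348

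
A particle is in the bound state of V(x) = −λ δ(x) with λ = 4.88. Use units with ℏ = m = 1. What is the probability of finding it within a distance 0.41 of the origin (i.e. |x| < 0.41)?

The normalised bound state is ψ = √κ e^{−κ|x|} with κ = mλ/ℏ² = 4.880.
P(|x| < d) = ∫_{−d}^{d} κ e^{−2κ|x|} dx = 1 − e^{−2κd} = 1 − e^{−4.002} = 0.9817.

P = 0.982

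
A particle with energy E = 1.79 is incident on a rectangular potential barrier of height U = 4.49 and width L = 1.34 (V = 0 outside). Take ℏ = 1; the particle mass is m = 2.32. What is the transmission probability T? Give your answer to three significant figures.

Since E < U the interior solution is evanescent with decay constant κ = √(2m(U − E))/ℏ = 3.539.
κL = 4.743, sinh(κL) = 57.38.
The exact tunnelling result is T⁻¹ = 1 + U² sinh²(κL) / [4E(U − E)] = 3434, so T = 0.000291.

T = 0.000291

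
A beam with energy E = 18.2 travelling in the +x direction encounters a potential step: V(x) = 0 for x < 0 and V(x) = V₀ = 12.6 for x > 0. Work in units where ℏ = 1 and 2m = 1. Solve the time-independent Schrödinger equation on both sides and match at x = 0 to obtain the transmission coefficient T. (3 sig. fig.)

On each side the TISE gives plane waves with k = √(2m(E − V))/ℏ: k₁ = √(2·½·18.2) = 4.266, k₂ = √(2·½·5.6) = 2.366.
Matching ψ and ψ′ at x = 0 gives r = (k₁ − k₂)/(k₁ + k₂), so R = r² = 0.08204 and T = 1 − R = 0.9180.

T = 0.918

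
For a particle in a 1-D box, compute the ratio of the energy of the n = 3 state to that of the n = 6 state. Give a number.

0.25

Since E_n ∝ n², the ratio is (3/6)² = 0.25.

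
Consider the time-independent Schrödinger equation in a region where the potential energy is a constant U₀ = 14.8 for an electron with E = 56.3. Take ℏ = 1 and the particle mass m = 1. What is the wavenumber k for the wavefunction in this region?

With E > U₀ the solution is oscillatory, ψ ∝ e^{±ikx} with k = √(2m(E − U₀))/ℏ.
k = √(2 × 1 × 41.5) = 9.110.

k = 9.11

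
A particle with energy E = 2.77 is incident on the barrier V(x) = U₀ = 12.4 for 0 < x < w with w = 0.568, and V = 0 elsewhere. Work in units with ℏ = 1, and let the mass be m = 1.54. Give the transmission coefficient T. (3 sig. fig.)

T = 0.00570

Since E < U₀ the interior solution is evanescent with decay constant κ = √(2m(U₀ − E))/ℏ = 5.446.
κw = 3.093, sinh(κw) = 11.00.
Matching ψ, ψ′ at both faces gives T = [1 + U₀² sinh²(κw) / (4E(U₀ − E))]⁻¹ = 1/175.5 = 0.00570.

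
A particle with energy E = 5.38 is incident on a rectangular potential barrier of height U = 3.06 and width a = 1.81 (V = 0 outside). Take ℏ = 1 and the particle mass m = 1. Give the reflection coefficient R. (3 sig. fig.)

R = 0.0813

E > U: inside the barrier k₂ = √(2m(E − U))/ℏ = 2.154, k₂a = 3.899.
T = [1 + U² sin²(k₂a) / (4E(E − U))]⁻¹ = 1/1.089 = 0.919.
R = 1 − T = 0.0813.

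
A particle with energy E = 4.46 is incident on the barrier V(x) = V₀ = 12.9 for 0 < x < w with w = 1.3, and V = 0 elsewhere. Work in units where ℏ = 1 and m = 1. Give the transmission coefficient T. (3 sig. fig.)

T = 0.0000831

Since E < V₀ the interior solution is evanescent with decay constant κ = √(2m(V₀ − E))/ℏ = 4.109.
κw = 5.341, sinh(κw) = 104.4.
Matching ψ, ψ′ at both faces gives T = [1 + V₀² sinh²(κw) / (4E(V₀ − E))]⁻¹ = 1/12040 = 0.0000831.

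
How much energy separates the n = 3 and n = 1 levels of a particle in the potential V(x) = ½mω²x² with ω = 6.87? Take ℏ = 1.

E_n = ℏω(n + ½), so ΔE = (3 − 1) ℏω = 2 × 6.87 = 13.74.

ΔE = 13.7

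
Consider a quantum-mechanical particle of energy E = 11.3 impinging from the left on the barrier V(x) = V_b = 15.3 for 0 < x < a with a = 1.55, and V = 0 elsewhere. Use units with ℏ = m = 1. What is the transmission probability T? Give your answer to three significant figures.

T = 0.000481

Since E < V_b the interior solution is evanescent with decay constant κ = √(2m(V_b − E))/ℏ = 2.828.
κa = 4.384, sinh(κa) = 40.08.
Matching ψ, ψ′ at both faces gives T = [1 + V_b² sinh²(κa) / (4E(V_b − E))]⁻¹ = 1/2080 = 0.000481.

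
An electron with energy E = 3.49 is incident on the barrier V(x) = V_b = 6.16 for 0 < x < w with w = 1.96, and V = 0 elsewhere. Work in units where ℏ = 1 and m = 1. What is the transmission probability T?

T = 0.000457

Since E < V_b the interior solution is evanescent with decay constant κ = √(2m(V_b − E))/ℏ = 2.311.
κw = 4.529, sinh(κw) = 46.34.
The exact tunnelling result is T⁻¹ = 1 + V_b² sinh²(κw) / [4E(V_b − E)] = 2187, so T = 0.000457.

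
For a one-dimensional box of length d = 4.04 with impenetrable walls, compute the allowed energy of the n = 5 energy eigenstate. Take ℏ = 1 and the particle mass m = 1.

Requiring ψ(0) = ψ(d) = 0 quantises k = nπ/d, hence E_n = ℏ²k²/2m = n²π²ℏ²/(2md²).
E_5 = 5² × π² / (2 × 1 × 4.04²) = 7.559.

E = 7.56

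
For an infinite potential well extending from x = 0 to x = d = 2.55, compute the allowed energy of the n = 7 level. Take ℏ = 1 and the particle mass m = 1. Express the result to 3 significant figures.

Requiring ψ(0) = ψ(d) = 0 quantises k = nπ/d, hence E_n = ℏ²k²/2m = n²π²ℏ²/(2md²).
E_7 = 7² × π² / (2 × 1 × 2.55²) = 37.19.

E = 37.2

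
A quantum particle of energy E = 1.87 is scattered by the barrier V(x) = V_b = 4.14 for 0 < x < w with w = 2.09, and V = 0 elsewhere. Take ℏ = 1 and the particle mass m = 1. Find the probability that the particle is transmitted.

T = 0.000537

Since E < V_b the interior solution is evanescent with decay constant κ = √(2m(V_b − E))/ℏ = 2.131.
κw = 4.453, sinh(κw) = 42.95.
The exact tunnelling result is T⁻¹ = 1 + V_b² sinh²(κw) / [4E(V_b − E)] = 1863, so T = 0.000537.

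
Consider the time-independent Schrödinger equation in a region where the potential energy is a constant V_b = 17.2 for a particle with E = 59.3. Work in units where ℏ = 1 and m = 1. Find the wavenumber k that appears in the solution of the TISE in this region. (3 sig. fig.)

With E > V_b the solution is oscillatory, ψ ∝ e^{±ikx} with k = √(2m(E − V_b))/ℏ.
k = √(2 × 1 × 42.1) = 9.176.

k = 9.18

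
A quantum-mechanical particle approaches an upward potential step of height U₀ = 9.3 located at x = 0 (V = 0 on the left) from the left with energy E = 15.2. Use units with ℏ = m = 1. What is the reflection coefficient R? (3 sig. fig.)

The wavenumbers are k₁ = √(2mE)/ℏ = 5.514 on the left and k₂ = √(2m(E − U₀))/ℏ = 3.435 on the right.
Matching ψ and ψ′ at x = 0 gives r = (k₁ − k₂)/(k₁ + k₂), so R = r² = 0.05395 and T = 1 − R = 0.9461.

R = 0.0539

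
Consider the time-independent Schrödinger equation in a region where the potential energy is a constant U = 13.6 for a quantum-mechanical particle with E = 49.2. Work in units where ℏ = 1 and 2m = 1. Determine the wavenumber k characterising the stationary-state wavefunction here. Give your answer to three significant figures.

With E > U the solution is oscillatory, ψ ∝ e^{±ikx} with k = √(2m(E − U))/ℏ.
k = √(2 × 0.5 × 35.6) = 5.967.

k = 5.97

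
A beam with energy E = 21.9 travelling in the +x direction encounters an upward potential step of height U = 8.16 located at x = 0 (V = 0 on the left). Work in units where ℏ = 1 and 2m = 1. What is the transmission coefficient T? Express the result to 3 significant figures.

The wavenumbers are k₁ = √(2mE)/ℏ = 4.680 on the left and k₂ = √(2m(E − U))/ℏ = 3.707 on the right.
Matching ψ and ψ′ at x = 0 gives r = (k₁ − k₂)/(k₁ + k₂), so R = r² = 0.01346 and T = 1 − R = 0.9865.

T = 0.987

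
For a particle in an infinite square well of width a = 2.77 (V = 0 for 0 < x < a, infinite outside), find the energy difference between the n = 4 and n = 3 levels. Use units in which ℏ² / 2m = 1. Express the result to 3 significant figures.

E_n = n²π²ℏ²/(2ma²), so ΔE = (4² − 3²) π²ℏ²/(2ma²).
ΔE = 7 × π² / (2 × 0.5 × 2.77²) = 9.004.

ΔE = 9.00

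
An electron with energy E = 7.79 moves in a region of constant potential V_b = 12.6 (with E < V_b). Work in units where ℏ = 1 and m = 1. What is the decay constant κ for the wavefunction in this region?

κ = 3.10

Since E < V_b the TISE in this region is ψ'' = κ²ψ with κ = √(2m(V_b − E))/ℏ.
κ = √(2 × 1 × 4.81) = 3.102.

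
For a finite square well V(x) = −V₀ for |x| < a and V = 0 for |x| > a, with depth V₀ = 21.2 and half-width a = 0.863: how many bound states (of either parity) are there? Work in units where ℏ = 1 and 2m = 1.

Define the well-strength parameter z₀ = (a/ℏ)√(2mV₀) = 0.863 × √(2·0.5·21.2) = 3.974.
The even/odd transcendental equations gain one root per π/2 in z₀, giving N = 1 + ⌊2z₀/π⌋ = 1 + ⌊2.530⌋ = 3.

N = 3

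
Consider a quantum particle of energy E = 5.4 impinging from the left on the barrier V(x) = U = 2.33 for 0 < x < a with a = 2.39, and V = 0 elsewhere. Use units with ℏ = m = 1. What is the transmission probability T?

E > U: inside the barrier k₂ = √(2m(E − U))/ℏ = 2.478, k₂a = 5.922.
Matching at both interfaces gives T⁻¹ = 1 + U² sin²(k₂a) / [4E(E − U)] = 1.010, hence T = 0.990.

T = 0.990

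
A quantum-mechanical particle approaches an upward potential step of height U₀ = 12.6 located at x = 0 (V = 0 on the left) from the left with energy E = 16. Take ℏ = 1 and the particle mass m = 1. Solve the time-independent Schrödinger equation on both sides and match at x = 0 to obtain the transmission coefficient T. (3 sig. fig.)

On each side the TISE gives plane waves with k = √(2m(E − V))/ℏ: k₁ = √(2·1·16) = 5.657, k₂ = √(2·1·3.4) = 2.608.
Matching ψ and ψ′ at x = 0 gives r = (k₁ − k₂)/(k₁ + k₂), so R = r² = 0.1361 and T = 1 − R = 0.8639.

T = 0.864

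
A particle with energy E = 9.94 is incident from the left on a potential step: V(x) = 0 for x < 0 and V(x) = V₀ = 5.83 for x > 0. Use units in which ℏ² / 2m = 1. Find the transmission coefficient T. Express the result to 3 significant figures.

T = 0.953

The wavenumbers are k₁ = √(2mE)/ℏ = 3.153 on the left and k₂ = √(2m(E − V₀))/ℏ = 2.027 on the right.
Matching ψ and ψ′ at x = 0 gives r = (k₁ − k₂)/(k₁ + k₂), so R = r² = 0.04720 and T = 1 − R = 0.9528.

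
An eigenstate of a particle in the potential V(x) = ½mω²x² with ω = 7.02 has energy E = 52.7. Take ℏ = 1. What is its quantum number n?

n = 7

E_n = ℏω(n + ½) ⇒ n = E/(ℏω) − ½ = 52.7/7.02 − 0.5 = 7.007 → n = 7.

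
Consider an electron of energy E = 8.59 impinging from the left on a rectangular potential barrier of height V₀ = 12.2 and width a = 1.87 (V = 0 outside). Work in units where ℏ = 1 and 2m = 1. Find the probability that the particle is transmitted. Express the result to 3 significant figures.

Since E < V₀ the interior solution is evanescent with decay constant κ = √(2m(V₀ − E))/ℏ = 1.900.
κa = 3.553, sinh(κa) = 17.44.
The exact tunnelling result is T⁻¹ = 1 + V₀² sinh²(κa) / [4E(V₀ − E)] = 366.2, so T = 0.00273.

T = 0.00273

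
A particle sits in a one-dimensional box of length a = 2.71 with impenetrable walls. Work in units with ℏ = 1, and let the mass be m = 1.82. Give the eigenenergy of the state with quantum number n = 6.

Requiring ψ(0) = ψ(a) = 0 quantises k = nπ/a, hence E_n = ℏ²k²/2m = n²π²ℏ²/(2ma²).
E_6 = 6² × π² / (2 × 1.82 × 2.71²) = 13.29.

E = 13.3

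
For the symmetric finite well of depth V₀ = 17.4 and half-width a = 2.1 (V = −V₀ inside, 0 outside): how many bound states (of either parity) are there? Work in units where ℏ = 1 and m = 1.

N = 8

The dimensionless depth is z₀ = a√(2mV₀)/ℏ = 2.1 × √(34.80) = 12.39.
The even/odd transcendental equations gain one root per π/2 in z₀, giving N = 1 + ⌊2z₀/π⌋ = 1 + ⌊7.887⌋ = 8.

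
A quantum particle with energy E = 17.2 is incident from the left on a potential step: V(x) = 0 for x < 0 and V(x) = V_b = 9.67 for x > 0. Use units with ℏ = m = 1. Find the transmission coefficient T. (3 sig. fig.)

The wavenumbers are k₁ = √(2mE)/ℏ = 5.865 on the left and k₂ = √(2m(E − V_b))/ℏ = 3.881 on the right.
Continuity of ψ and ψ′ at the step yields the reflection amplitude r = (k₁ − k₂)/(k₁ + k₂) = 0.2036; thus R = |r|² = 0.04146, T = 0.9585.

T = 0.959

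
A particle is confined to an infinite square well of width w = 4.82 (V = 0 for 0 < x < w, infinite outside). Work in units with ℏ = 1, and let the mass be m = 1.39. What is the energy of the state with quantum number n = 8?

Requiring ψ(0) = ψ(w) = 0 quantises k = nπ/w, hence E_n = ℏ²k²/2m = n²π²ℏ²/(2mw²).
E_8 = 8² × π² / (2 × 1.39 × 4.82²) = 9.780.

E = 9.78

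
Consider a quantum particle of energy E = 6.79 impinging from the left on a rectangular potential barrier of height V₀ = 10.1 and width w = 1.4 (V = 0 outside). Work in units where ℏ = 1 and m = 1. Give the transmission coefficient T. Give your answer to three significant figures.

E < V₀: inside the barrier ψ ∝ e^{±κx} with κ = √(2m(V₀ − E))/ℏ = 2.573.
κw = 3.602, sinh(κw) = 18.32.
Matching ψ, ψ′ at both faces gives T = [1 + V₀² sinh²(κw) / (4E(V₀ − E))]⁻¹ = 1/382.0 = 0.00262.

T = 0.00262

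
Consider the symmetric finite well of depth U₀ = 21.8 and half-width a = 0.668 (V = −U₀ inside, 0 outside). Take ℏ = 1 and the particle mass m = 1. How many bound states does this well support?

The dimensionless depth is z₀ = a√(2mU₀)/ℏ = 0.668 × √(43.60) = 4.411.
The even/odd transcendental equations gain one root per π/2 in z₀, giving N = 1 + ⌊2z₀/π⌋ = 1 + ⌊2.808⌋ = 3.

N = 3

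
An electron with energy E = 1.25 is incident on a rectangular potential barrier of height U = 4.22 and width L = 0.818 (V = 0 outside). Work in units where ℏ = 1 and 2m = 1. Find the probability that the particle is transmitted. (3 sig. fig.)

E < U: inside the barrier ψ ∝ e^{±κx} with κ = √(2m(U − E))/ℏ = 1.723.
κL = 1.410, sinh(κL) = 1.925.
The exact tunnelling result is T⁻¹ = 1 + U² sinh²(κL) / [4E(U − E)] = 5.445, so T = 0.184.

T = 0.184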